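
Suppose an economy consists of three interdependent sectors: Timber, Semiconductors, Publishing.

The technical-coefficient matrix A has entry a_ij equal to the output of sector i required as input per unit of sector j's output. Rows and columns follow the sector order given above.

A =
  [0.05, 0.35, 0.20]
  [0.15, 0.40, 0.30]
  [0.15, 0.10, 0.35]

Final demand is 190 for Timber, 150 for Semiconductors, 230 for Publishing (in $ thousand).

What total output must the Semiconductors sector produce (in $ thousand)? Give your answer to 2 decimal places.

I − A =
  [   0.95    -0.35    -0.20]
  [  -0.15     0.60    -0.30]
  [  -0.15    -0.10     0.65]
Cofactors of I−A, C_ij = (−1)^(i+j)·(minor ij) (rows/columns in the sector order above):
  C_11 = (0.60)(0.65) − (-0.30)(-0.10) = 0.3600
  C_12 = −[(-0.15)(0.65) − (-0.30)(-0.15)] = 0.1425
  C_13 = (-0.15)(-0.10) − (0.60)(-0.15) = 0.1050
  C_21 = −[(-0.35)(0.65) − (-0.20)(-0.10)] = 0.2475
  C_22 = (0.95)(0.65) − (-0.20)(-0.15) = 0.5875
  C_23 = −[(0.95)(-0.10) − (-0.35)(-0.15)] = 0.1475
  C_31 = (-0.35)(-0.30) − (-0.20)(0.60) = 0.2250
  C_32 = −[(0.95)(-0.30) − (-0.20)(-0.15)] = 0.3150
  C_33 = (0.95)(0.60) − (-0.35)(-0.15) = 0.5175
det(I−A) = Σ_j (I−A)_1j·C_1j = (0.95)(0.3600) + (-0.35)(0.1425) + (-0.20)(0.1050) = 0.271125
adj(I−A) = Cᵀ =
  [ 0.3600   0.2475   0.2250]
  [ 0.1425   0.5875   0.3150]
  [ 0.1050   0.1475   0.5175]
(I − A)⁻¹ = adj(I−A) / det(I−A) ≈
  [   1.3278     0.9129     0.8299]
  [   0.5256     2.1669     1.1618]
  [   0.3873     0.5440     1.9087]
x = (I − A)⁻¹ d = adj(I−A)·d / det(I−A), with det(I−A) = 0.271125:
  x_1 = (0.3600·190 + 0.2475·150 + 0.2250·230) / 0.271125 = 157.275 / 0.271125 ≈ 580.08
  x_2 = (0.1425·190 + 0.5875·150 + 0.3150·230) / 0.271125 = 187.65 / 0.271125 ≈ 692.12
  x_3 = (0.1050·190 + 0.1475·150 + 0.5175·230) / 0.271125 = 161.10 / 0.271125 ≈ 594.19

x_2 = 692.12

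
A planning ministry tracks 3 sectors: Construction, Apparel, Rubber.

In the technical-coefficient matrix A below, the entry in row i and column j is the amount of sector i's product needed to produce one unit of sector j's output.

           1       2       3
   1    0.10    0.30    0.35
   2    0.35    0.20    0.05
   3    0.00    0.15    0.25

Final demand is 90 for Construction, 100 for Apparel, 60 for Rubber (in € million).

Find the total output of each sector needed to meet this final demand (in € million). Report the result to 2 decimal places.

I − A =
  [   0.90    -0.30    -0.35]
  [  -0.35     0.80    -0.05]
  [   0.00    -0.15     0.75]
Cofactors of I−A, C_ij = (−1)^(i+j)·(minor ij) (rows/columns in the sector order above):
  C_11 = (0.80)(0.75) − (-0.05)(-0.15) = 0.5925
  C_12 = −[(-0.35)(0.75) − (-0.05)(0.00)] = 0.2625
  C_13 = (-0.35)(-0.15) − (0.80)(0.00) = 0.0525
  C_21 = −[(-0.30)(0.75) − (-0.35)(-0.15)] = 0.2775
  C_22 = (0.90)(0.75) − (-0.35)(0.00) = 0.6750
  C_23 = −[(0.90)(-0.15) − (-0.30)(0.00)] = 0.1350
  C_31 = (-0.30)(-0.05) − (-0.35)(0.80) = 0.2950
  C_32 = −[(0.90)(-0.05) − (-0.35)(-0.35)] = 0.1675
  C_33 = (0.90)(0.80) − (-0.30)(-0.35) = 0.6150
det(I−A) = Σ_j (I−A)_1j·C_1j = (0.90)(0.5925) + (-0.30)(0.2625) + (-0.35)(0.0525) = 0.436125
adj(I−A) = Cᵀ =
  [ 0.5925   0.2775   0.2950]
  [ 0.2625   0.6750   0.1675]
  [ 0.0525   0.1350   0.6150]
(I − A)⁻¹ = adj(I−A) / det(I−A) ≈
  [   1.3586     0.6363     0.6764]
  [   0.6019     1.5477     0.3841]
  [   0.1204     0.3095     1.4101]
x = (I − A)⁻¹ d = adj(I−A)·d / det(I−A), with det(I−A) = 0.436125:
  x_1 = (0.5925·90 + 0.2775·100 + 0.2950·60) / 0.436125 = 98.775 / 0.436125 ≈ 226.48
  x_2 = (0.2625·90 + 0.6750·100 + 0.1675·60) / 0.436125 = 101.175 / 0.436125 ≈ 231.99
  x_3 = (0.0525·90 + 0.1350·100 + 0.6150·60) / 0.436125 = 55.125 / 0.436125 ≈ 126.40

x_1 = 226.48, x_2 = 231.99, x_3 = 126.40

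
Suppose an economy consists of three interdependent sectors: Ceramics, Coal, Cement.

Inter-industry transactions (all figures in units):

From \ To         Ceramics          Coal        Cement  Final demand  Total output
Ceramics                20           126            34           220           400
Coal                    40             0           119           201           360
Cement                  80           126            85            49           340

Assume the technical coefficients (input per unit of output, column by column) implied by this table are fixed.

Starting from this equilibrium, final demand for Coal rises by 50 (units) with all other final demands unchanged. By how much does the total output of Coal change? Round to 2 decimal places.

Technical coefficients a_ij = z_ij / X_j:
  a_11 = 20/400 = 0.05, a_21 = 40/400 = 0.10, a_31 = 80/400 = 0.20
  a_12 = 126/360 = 0.35, a_22 = 0/360 = 0.00, a_32 = 126/360 = 0.35
  a_13 = 34/340 = 0.10, a_23 = 119/340 = 0.35, a_33 = 85/340 = 0.25
I − A =
  [   0.95    -0.35    -0.10]
  [  -0.10     1.00    -0.35]
  [  -0.20    -0.35     0.75]
Cofactors of I−A, C_ij = (−1)^(i+j)·(minor ij) (rows/columns in the sector order above):
  C_11 = (1.00)(0.75) − (-0.35)(-0.35) = 0.6275
  C_12 = −[(-0.10)(0.75) − (-0.35)(-0.20)] = 0.1450
  C_13 = (-0.10)(-0.35) − (1.00)(-0.20) = 0.2350
  C_21 = −[(-0.35)(0.75) − (-0.10)(-0.35)] = 0.2975
  C_22 = (0.95)(0.75) − (-0.10)(-0.20) = 0.6925
  C_23 = −[(0.95)(-0.35) − (-0.35)(-0.20)] = 0.4025
  C_31 = (-0.35)(-0.35) − (-0.10)(1.00) = 0.2225
  C_32 = −[(0.95)(-0.35) − (-0.10)(-0.10)] = 0.3425
  C_33 = (0.95)(1.00) − (-0.35)(-0.10) = 0.9150
det(I−A) = Σ_j (I−A)_1j·C_1j = (0.95)(0.6275) + (-0.35)(0.1450) + (-0.10)(0.2350) = 0.521875
adj(I−A) = Cᵀ =
  [ 0.6275   0.2975   0.2225]
  [ 0.1450   0.6925   0.3425]
  [ 0.2350   0.4025   0.9150]
(I − A)⁻¹ = adj(I−A) / det(I−A) ≈
  [   1.2024     0.5701     0.4263]
  [   0.2778     1.3269     0.6563]
  [   0.4503     0.7713     1.7533]
Δx = (I − A)⁻¹ Δd with Δd having +50 in the Coal component and 0 elsewhere.
So Δx_2 = L_22 · (+50), where L_22 = adj(I−A)_22 / det(I−A) = 0.6925 / 0.521875.
Δx_2 = 0.6925 × (+50) / 0.521875 = 34.625 / 0.521875 ≈ 66.35.

Δx_2 = 66.35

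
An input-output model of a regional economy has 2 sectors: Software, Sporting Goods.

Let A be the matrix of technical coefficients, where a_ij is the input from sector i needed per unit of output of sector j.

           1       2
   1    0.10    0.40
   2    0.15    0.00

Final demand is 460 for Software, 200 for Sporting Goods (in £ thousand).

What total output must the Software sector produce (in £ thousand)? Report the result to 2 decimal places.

I − A =
  [   0.90    -0.40]
  [  -0.15     1.00]
det(I−A) = (0.90)(1.00) − (-0.40)(-0.15) = 0.8400
adj(I−A) = [[1.00, 0.40], [0.15, 0.90]]
(I − A)⁻¹ = adj(I−A) / det(I−A) ≈
  [   1.1905     0.4762]
  [   0.1786     1.0714]
x = (I − A)⁻¹ d = adj(I−A)·d / det(I−A), with det(I−A) = 0.8400:
  x_1 = (1.00·460 + 0.40·200) / 0.8400 = 540.00 / 0.8400 ≈ 642.86
  x_2 = (0.15·460 + 0.90·200) / 0.8400 = 249.00 / 0.8400 ≈ 296.43

x_1 = 642.86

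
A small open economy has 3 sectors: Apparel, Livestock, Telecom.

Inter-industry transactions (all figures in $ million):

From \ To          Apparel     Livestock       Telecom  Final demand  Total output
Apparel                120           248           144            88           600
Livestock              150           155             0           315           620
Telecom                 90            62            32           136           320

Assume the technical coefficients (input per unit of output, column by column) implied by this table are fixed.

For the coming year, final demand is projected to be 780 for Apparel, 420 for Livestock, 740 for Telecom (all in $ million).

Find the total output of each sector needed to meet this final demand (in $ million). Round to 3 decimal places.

x_1 = 2438.261, x_2 = 1372.754, x_3 = 1381.127

Technical coefficients a_ij = z_ij / X_j:
  a_11 = 120/600 = 0.20, a_21 = 150/600 = 0.25, a_31 = 90/600 = 0.15
  a_12 = 248/620 = 0.40, a_22 = 155/620 = 0.25, a_32 = 62/620 = 0.10
  a_13 = 144/320 = 0.45, a_23 = 0/320 = 0.00, a_33 = 32/320 = 0.10
I − A =
  [   0.80    -0.40    -0.45]
  [  -0.25     0.75     0.00]
  [  -0.15    -0.10     0.90]
Cofactors of I−A, C_ij = (−1)^(i+j)·(minor ij) (rows/columns in the sector order above):
  C_11 = (0.75)(0.90) − (0.00)(-0.10) = 0.6750
  C_12 = −[(-0.25)(0.90) − (0.00)(-0.15)] = 0.2250
  C_13 = (-0.25)(-0.10) − (0.75)(-0.15) = 0.1375
  C_21 = −[(-0.40)(0.90) − (-0.45)(-0.10)] = 0.4050
  C_22 = (0.80)(0.90) − (-0.45)(-0.15) = 0.6525
  C_23 = −[(0.80)(-0.10) − (-0.40)(-0.15)] = 0.1400
  C_31 = (-0.40)(0.00) − (-0.45)(0.75) = 0.3375
  C_32 = −[(0.80)(0.00) − (-0.45)(-0.25)] = 0.1125
  C_33 = (0.80)(0.75) − (-0.40)(-0.25) = 0.5000
det(I−A) = Σ_j (I−A)_1j·C_1j = (0.80)(0.6750) + (-0.40)(0.2250) + (-0.45)(0.1375) = 0.388125
adj(I−A) = Cᵀ =
  [ 0.6750   0.4050   0.3375]
  [ 0.2250   0.6525   0.1125]
  [ 0.1375   0.1400   0.5000]
(I − A)⁻¹ = adj(I−A) / det(I−A) ≈
  [   1.7391     1.0435     0.8696]
  [   0.5797     1.6812     0.2899]
  [   0.3543     0.3607     1.2882]
x = (I − A)⁻¹ d = adj(I−A)·d / det(I−A), with det(I−A) = 0.388125:
  x_1 = (0.6750·780 + 0.4050·420 + 0.3375·740) / 0.388125 = 946.35 / 0.388125 ≈ 2438.261
  x_2 = (0.2250·780 + 0.6525·420 + 0.1125·740) / 0.388125 = 532.80 / 0.388125 ≈ 1372.754
  x_3 = (0.1375·780 + 0.1400·420 + 0.5000·740) / 0.388125 = 536.05 / 0.388125 ≈ 1381.127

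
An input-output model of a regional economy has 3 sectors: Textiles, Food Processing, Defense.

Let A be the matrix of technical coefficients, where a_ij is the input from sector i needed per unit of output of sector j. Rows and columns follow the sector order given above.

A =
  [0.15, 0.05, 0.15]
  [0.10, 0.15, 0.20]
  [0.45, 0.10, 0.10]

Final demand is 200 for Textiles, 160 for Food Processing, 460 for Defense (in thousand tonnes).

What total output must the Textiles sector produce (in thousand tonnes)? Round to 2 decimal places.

I − A =
  [   0.85    -0.05    -0.15]
  [  -0.10     0.85    -0.20]
  [  -0.45    -0.10     0.90]
Cofactors of I−A, C_ij = (−1)^(i+j)·(minor ij) (rows/columns in the sector order above):
  C_11 = (0.85)(0.90) − (-0.20)(-0.10) = 0.7450
  C_12 = −[(-0.10)(0.90) − (-0.20)(-0.45)] = 0.1800
  C_13 = (-0.10)(-0.10) − (0.85)(-0.45) = 0.3925
  C_21 = −[(-0.05)(0.90) − (-0.15)(-0.10)] = 0.0600
  C_22 = (0.85)(0.90) − (-0.15)(-0.45) = 0.6975
  C_23 = −[(0.85)(-0.10) − (-0.05)(-0.45)] = 0.1075
  C_31 = (-0.05)(-0.20) − (-0.15)(0.85) = 0.1375
  C_32 = −[(0.85)(-0.20) − (-0.15)(-0.10)] = 0.1850
  C_33 = (0.85)(0.85) − (-0.05)(-0.10) = 0.7175
det(I−A) = Σ_j (I−A)_1j·C_1j = (0.85)(0.7450) + (-0.05)(0.1800) + (-0.15)(0.3925) = 0.565375
adj(I−A) = Cᵀ =
  [ 0.7450   0.0600   0.1375]
  [ 0.1800   0.6975   0.1850]
  [ 0.3925   0.1075   0.7175]
(I − A)⁻¹ = adj(I−A) / det(I−A) ≈
  [   1.3177     0.1061     0.2432]
  [   0.3184     1.2337     0.3272]
  [   0.6942     0.1901     1.2691]
x = (I − A)⁻¹ d = adj(I−A)·d / det(I−A), with det(I−A) = 0.565375:
  x_T = (0.7450·200 + 0.0600·160 + 0.1375·460) / 0.565375 = 221.85 / 0.565375 ≈ 392.39
  x_F = (0.1800·200 + 0.6975·160 + 0.1850·460) / 0.565375 = 232.70 / 0.565375 ≈ 411.59
  x_D = (0.3925·200 + 0.1075·160 + 0.7175·460) / 0.565375 = 425.75 / 0.565375 ≈ 753.04

x_T = 392.39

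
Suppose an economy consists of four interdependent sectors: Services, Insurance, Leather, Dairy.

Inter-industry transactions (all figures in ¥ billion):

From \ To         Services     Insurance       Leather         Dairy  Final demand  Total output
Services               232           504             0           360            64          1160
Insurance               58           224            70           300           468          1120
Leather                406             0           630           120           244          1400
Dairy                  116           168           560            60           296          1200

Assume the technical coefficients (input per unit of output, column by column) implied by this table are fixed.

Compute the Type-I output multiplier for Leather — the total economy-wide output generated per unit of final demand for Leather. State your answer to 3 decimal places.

Technical coefficients a_ij = z_ij / X_j:
  a_11 = 232/1160 = 0.20, a_21 = 58/1160 = 0.05, a_31 = 406/1160 = 0.35, a_41 = 116/1160 = 0.10
  a_12 = 504/1120 = 0.45, a_22 = 224/1120 = 0.20, a_32 = 0/1120 = 0.00, a_42 = 168/1120 = 0.15
  a_13 = 0/1400 = 0.00, a_23 = 70/1400 = 0.05, a_33 = 630/1400 = 0.45, a_43 = 560/1400 = 0.40
  a_14 = 360/1200 = 0.30, a_24 = 300/1200 = 0.25, a_34 = 120/1200 = 0.10, a_44 = 60/1200 = 0.05
I − A =
  [   0.80    -0.45     0.00    -0.30]
  [  -0.05     0.80    -0.05    -0.25]
  [  -0.35     0.00     0.55    -0.10]
  [  -0.10    -0.15    -0.40     0.95]
Compute the cofactors C_ij = (−1)^(i+j)·(3×3 minor ij) of I−A; the adjugate is their transpose:
adj(I−A) = Cᵀ =
  [ 0.364625   0.241875   0.164625   0.196125]
  [ 0.090000   0.327500   0.122500   0.127500]
  [ 0.261625   0.181875   0.519125   0.185125]
  [ 0.162750   0.153750   0.255250   0.331750]
det(I−A) = Σ_j (I−A)_1j·C_1j = (0.80)(0.364625) + (-0.45)(0.090000) + (0.00)(0.261625) + (-0.30)(0.162750) = 0.202375
(I − A)⁻¹ = adj(I−A) / det(I−A) ≈
  [   1.8017     1.1952     0.8135     0.9691]
  [   0.4447     1.6183     0.6053     0.6300]
  [   1.2928     0.8987     2.5652     0.9148]
  [   0.8042     0.7597     1.2613     1.6393]
The output multiplier for sector j is the column-j sum of the Leontief inverse (I − A)⁻¹ = adj(I−A) / det(I−A).
Column 3 of adj(I−A): (0.164625, 0.122500, 0.519125, 0.255250); det(I−A) = 0.202375.
m_3 = (0.164625 + 0.122500 + 0.519125 + 0.255250) / 0.202375 = 1.0615 / 0.202375 ≈ 5.245.

m_3 = 5.245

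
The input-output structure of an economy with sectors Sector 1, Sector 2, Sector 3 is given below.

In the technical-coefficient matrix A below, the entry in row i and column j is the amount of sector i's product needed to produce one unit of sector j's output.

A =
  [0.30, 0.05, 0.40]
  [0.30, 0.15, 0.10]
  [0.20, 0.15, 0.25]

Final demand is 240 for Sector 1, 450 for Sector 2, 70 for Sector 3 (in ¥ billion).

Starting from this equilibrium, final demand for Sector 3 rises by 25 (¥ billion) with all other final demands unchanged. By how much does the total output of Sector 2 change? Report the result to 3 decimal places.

I − A =
  [   0.70    -0.05    -0.40]
  [  -0.30     0.85    -0.10]
  [  -0.20    -0.15     0.75]
Cofactors of I−A, C_ij = (−1)^(i+j)·(minor ij) (rows/columns in the sector order above):
  C_11 = (0.85)(0.75) − (-0.10)(-0.15) = 0.6225
  C_12 = −[(-0.30)(0.75) − (-0.10)(-0.20)] = 0.2450
  C_13 = (-0.30)(-0.15) − (0.85)(-0.20) = 0.2150
  C_21 = −[(-0.05)(0.75) − (-0.40)(-0.15)] = 0.0975
  C_22 = (0.70)(0.75) − (-0.40)(-0.20) = 0.4450
  C_23 = −[(0.70)(-0.15) − (-0.05)(-0.20)] = 0.1150
  C_31 = (-0.05)(-0.10) − (-0.40)(0.85) = 0.3450
  C_32 = −[(0.70)(-0.10) − (-0.40)(-0.30)] = 0.1900
  C_33 = (0.70)(0.85) − (-0.05)(-0.30) = 0.5800
det(I−A) = Σ_j (I−A)_1j·C_1j = (0.70)(0.6225) + (-0.05)(0.2450) + (-0.40)(0.2150) = 0.3375
adj(I−A) = Cᵀ =
  [ 0.6225   0.0975   0.3450]
  [ 0.2450   0.4450   0.1900]
  [ 0.2150   0.1150   0.5800]
(I − A)⁻¹ = adj(I−A) / det(I−A) ≈
  [   1.8444     0.2889     1.0222]
  [   0.7259     1.3185     0.5630]
  [   0.6370     0.3407     1.7185]
Δx = (I − A)⁻¹ Δd with Δd having +25 in the Sector 3 component and 0 elsewhere.
So Δx_2 = L_23 · (+25), where L_23 = adj(I−A)_23 / det(I−A) = 0.1900 / 0.3375.
Δx_2 = 0.1900 × (+25) / 0.3375 = 4.75 / 0.3375 ≈ 14.074.

Δx_2 = 14.074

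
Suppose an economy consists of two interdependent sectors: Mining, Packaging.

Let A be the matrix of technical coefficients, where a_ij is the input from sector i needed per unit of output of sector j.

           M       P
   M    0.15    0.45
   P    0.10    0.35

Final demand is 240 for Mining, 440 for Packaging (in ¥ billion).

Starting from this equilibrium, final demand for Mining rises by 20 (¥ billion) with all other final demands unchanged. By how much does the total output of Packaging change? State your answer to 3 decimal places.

Δx_P = 3.941

I − A =
  [   0.85    -0.45]
  [  -0.10     0.65]
det(I−A) = (0.85)(0.65) − (-0.45)(-0.10) = 0.5075
adj(I−A) = [[0.65, 0.45], [0.10, 0.85]]
(I − A)⁻¹ = adj(I−A) / det(I−A) ≈
  [   1.2808     0.8867]
  [   0.1970     1.6749]
Δx = (I − A)⁻¹ Δd with Δd having +20 in the Mining component and 0 elsewhere.
So Δx_P = L_PM · (+20), where L_PM = adj(I−A)_PM / det(I−A) = 0.10 / 0.5075.
Δx_P = 0.10 × (+20) / 0.5075 = 2.00 / 0.5075 ≈ 3.941.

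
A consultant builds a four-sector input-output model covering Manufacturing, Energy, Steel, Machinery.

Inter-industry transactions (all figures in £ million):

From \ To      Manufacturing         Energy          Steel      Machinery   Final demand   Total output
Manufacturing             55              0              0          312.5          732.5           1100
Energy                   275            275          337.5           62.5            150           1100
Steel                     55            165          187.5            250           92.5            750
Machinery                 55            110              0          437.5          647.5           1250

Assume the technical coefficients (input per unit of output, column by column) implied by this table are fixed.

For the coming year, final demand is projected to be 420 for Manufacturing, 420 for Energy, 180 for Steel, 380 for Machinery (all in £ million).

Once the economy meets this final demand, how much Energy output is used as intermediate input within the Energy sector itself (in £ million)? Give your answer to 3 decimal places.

z_22 = 323.953

Technical coefficients a_ij = z_ij / X_j:
  a_11 = 55/1100 = 0.05, a_21 = 275/1100 = 0.25, a_31 = 55/1100 = 0.05, a_41 = 55/1100 = 0.05
  a_12 = 0/1100 = 0.00, a_22 = 275/1100 = 0.25, a_32 = 165/1100 = 0.15, a_42 = 110/1100 = 0.10
  a_13 = 0/750 = 0.00, a_23 = 337.5/750 = 0.45, a_33 = 187.5/750 = 0.25, a_43 = 0/750 = 0.00
  a_14 = 312.5/1250 = 0.25, a_24 = 62.5/1250 = 0.05, a_34 = 250/1250 = 0.20, a_44 = 437.5/1250 = 0.35
I − A =
  [   0.95     0.00     0.00    -0.25]
  [  -0.25     0.75    -0.45    -0.05]
  [  -0.05    -0.15     0.75    -0.20]
  [  -0.05    -0.10     0.00     0.65]
Compute the cofactors C_ij = (−1)^(i+j)·(3×3 minor ij) of I−A; the adjugate is their transpose:
adj(I−A) = Cᵀ =
  [ 0.309000   0.018750   0.011250   0.123750]
  [ 0.142875   0.453750   0.272250   0.173625]
  [ 0.061375   0.111000   0.442750   0.168375]
  [ 0.045750   0.071250   0.042750   0.470250]
det(I−A) = Σ_j (I−A)_1j·C_1j = (0.95)(0.309000) + (0.00)(0.142875) + (0.00)(0.061375) + (-0.25)(0.045750) = 0.2821125
(I − A)⁻¹ = adj(I−A) / det(I−A) ≈
  [   1.0953     0.0665     0.0399     0.4387]
  [   0.5064     1.6084     0.9650     0.6154]
  [   0.2176     0.3935     1.5694     0.5968]
  [   0.1622     0.2526     0.1515     1.6669]
First solve x = (I − A)⁻¹ d = adj(I−A)·d / det(I−A); in particular x_2 = (0.142875·420 + 0.453750·420 + 0.272250·180 + 0.173625·380) / 0.2821125 = 365.565 / 0.2821125 ≈ 1295.81284.
Intermediate flow from 2 to 2: z_22 = a_22 · x_2 = 0.25 × 365.565 / 0.2821125 = 91.39125 / 0.2821125 ≈ 323.953.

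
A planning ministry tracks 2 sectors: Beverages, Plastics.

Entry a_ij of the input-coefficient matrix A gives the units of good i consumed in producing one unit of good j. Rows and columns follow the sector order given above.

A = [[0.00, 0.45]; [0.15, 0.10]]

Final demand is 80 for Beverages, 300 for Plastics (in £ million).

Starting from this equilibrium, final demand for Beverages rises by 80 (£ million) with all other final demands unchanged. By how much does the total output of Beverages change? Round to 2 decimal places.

Δx_1 = 86.49

I − A =
  [   1.00    -0.45]
  [  -0.15     0.90]
det(I−A) = (1.00)(0.90) − (-0.45)(-0.15) = 0.8325
adj(I−A) = [[0.90, 0.45], [0.15, 1.00]]
(I − A)⁻¹ = adj(I−A) / det(I−A) ≈
  [   1.0811     0.5405]
  [   0.1802     1.2012]
Δx = (I − A)⁻¹ Δd with Δd having +80 in the Beverages component and 0 elsewhere.
So Δx_1 = L_11 · (+80), where L_11 = adj(I−A)_11 / det(I−A) = 0.90 / 0.8325.
Δx_1 = 0.90 × (+80) / 0.8325 = 72.00 / 0.8325 ≈ 86.49.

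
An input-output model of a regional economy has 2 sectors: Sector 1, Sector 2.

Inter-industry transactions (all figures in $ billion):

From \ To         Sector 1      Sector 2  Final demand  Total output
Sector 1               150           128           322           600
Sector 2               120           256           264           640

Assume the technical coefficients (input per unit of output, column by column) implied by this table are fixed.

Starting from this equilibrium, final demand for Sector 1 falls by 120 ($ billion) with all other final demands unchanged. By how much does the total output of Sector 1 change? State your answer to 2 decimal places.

Technical coefficients a_ij = z_ij / X_j:
  a_11 = 150/600 = 0.25, a_21 = 120/600 = 0.20
  a_12 = 128/640 = 0.20, a_22 = 256/640 = 0.40
I − A =
  [   0.75    -0.20]
  [  -0.20     0.60]
det(I−A) = (0.75)(0.60) − (-0.20)(-0.20) = 0.4100
adj(I−A) = [[0.60, 0.20], [0.20, 0.75]]
(I − A)⁻¹ = adj(I−A) / det(I−A) ≈
  [   1.4634     0.4878]
  [   0.4878     1.8293]
Δx = (I − A)⁻¹ Δd with Δd having -120 in the Sector 1 component and 0 elsewhere.
So Δx_1 = L_11 · (-120), where L_11 = adj(I−A)_11 / det(I−A) = 0.60 / 0.4100.
Δx_1 = 0.60 × (-120) / 0.4100 = -72.00 / 0.4100 ≈ -175.61.

Δx_1 = -175.61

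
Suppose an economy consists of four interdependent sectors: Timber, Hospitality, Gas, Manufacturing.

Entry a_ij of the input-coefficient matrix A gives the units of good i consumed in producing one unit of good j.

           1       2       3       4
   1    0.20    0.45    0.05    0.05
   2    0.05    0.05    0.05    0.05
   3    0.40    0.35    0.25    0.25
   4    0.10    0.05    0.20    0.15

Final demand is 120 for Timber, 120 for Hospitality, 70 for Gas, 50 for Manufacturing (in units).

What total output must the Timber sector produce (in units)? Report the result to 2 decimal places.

I − A =
  [   0.80    -0.45    -0.05    -0.05]
  [  -0.05     0.95    -0.05    -0.05]
  [  -0.40    -0.35     0.75    -0.25]
  [  -0.10    -0.05    -0.20     0.85]
Compute the cofactors C_ij = (−1)^(i+j)·(3×3 minor ij) of I−A; the adjugate is their transpose:
adj(I−A) = Cᵀ =
  [ 0.537250   0.285250   0.073500   0.070000]
  [ 0.055375   0.444000   0.044625   0.042500]
  [ 0.363000   0.411500   0.617750   0.227250]
  [ 0.151875   0.156500   0.156625   0.510250]
det(I−A) = Σ_j (I−A)_1j·C_1j = (0.80)(0.537250) + (-0.45)(0.055375) + (-0.05)(0.363000) + (-0.05)(0.151875) = 0.3791375
(I − A)⁻¹ = adj(I−A) / det(I−A) ≈
  [   1.4170     0.7524     0.1939     0.1846]
  [   0.1461     1.1711     0.1177     0.1121]
  [   0.9574     1.0854     1.6294     0.5994]
  [   0.4006     0.4128     0.4131     1.3458]
x = (I − A)⁻¹ d = adj(I−A)·d / det(I−A), with det(I−A) = 0.3791375:
  x_1 = (0.537250·120 + 0.285250·120 + 0.073500·70 + 0.070000·50) / 0.3791375 = 107.345 / 0.3791375 ≈ 283.13
  x_2 = (0.055375·120 + 0.444000·120 + 0.044625·70 + 0.042500·50) / 0.3791375 = 65.17375 / 0.3791375 ≈ 171.90
  x_3 = (0.363000·120 + 0.411500·120 + 0.617750·70 + 0.227250·50) / 0.3791375 = 147.545 / 0.3791375 ≈ 389.16
  x_4 = (0.151875·120 + 0.156500·120 + 0.156625·70 + 0.510250·50) / 0.3791375 = 73.48125 / 0.3791375 ≈ 193.81

x_1 = 283.13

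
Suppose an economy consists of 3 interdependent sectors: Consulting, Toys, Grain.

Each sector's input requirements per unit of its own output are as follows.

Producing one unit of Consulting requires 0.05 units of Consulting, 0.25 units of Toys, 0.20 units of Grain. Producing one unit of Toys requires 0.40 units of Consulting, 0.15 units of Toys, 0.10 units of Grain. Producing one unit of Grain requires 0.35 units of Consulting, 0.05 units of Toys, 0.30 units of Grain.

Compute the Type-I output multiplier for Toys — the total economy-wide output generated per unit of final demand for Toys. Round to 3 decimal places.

I − A =
  [   0.95    -0.40    -0.35]
  [  -0.25     0.85    -0.05]
  [  -0.20    -0.10     0.70]
Cofactors of I−A, C_ij = (−1)^(i+j)·(minor ij) (rows/columns in the sector order above):
  C_11 = (0.85)(0.70) − (-0.05)(-0.10) = 0.5900
  C_12 = −[(-0.25)(0.70) − (-0.05)(-0.20)] = 0.1850
  C_13 = (-0.25)(-0.10) − (0.85)(-0.20) = 0.1950
  C_21 = −[(-0.40)(0.70) − (-0.35)(-0.10)] = 0.3150
  C_22 = (0.95)(0.70) − (-0.35)(-0.20) = 0.5950
  C_23 = −[(0.95)(-0.10) − (-0.40)(-0.20)] = 0.1750
  C_31 = (-0.40)(-0.05) − (-0.35)(0.85) = 0.3175
  C_32 = −[(0.95)(-0.05) − (-0.35)(-0.25)] = 0.1350
  C_33 = (0.95)(0.85) − (-0.40)(-0.25) = 0.7075
det(I−A) = Σ_j (I−A)_1j·C_1j = (0.95)(0.5900) + (-0.40)(0.1850) + (-0.35)(0.1950) = 0.41825
adj(I−A) = Cᵀ =
  [ 0.5900   0.3150   0.3175]
  [ 0.1850   0.5950   0.1350]
  [ 0.1950   0.1750   0.7075]
(I − A)⁻¹ = adj(I−A) / det(I−A) ≈
  [   1.4106     0.7531     0.7591]
  [   0.4423     1.4226     0.3228]
  [   0.4662     0.4184     1.6916]
The output multiplier for sector j is the column-j sum of the Leontief inverse (I − A)⁻¹ = adj(I−A) / det(I−A).
Column T of adj(I−A): (0.3150, 0.5950, 0.1750); det(I−A) = 0.41825.
m_T = (0.3150 + 0.5950 + 0.1750) / 0.41825 = 1.085 / 0.41825 ≈ 2.594.

m_T = 2.594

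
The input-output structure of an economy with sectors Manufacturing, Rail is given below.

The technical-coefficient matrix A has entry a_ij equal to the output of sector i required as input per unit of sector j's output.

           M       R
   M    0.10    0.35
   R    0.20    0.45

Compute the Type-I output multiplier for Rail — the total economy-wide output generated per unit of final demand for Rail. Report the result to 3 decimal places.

m_R = 2.941

I − A =
  [   0.90    -0.35]
  [  -0.20     0.55]
det(I−A) = (0.90)(0.55) − (-0.35)(-0.20) = 0.4250
adj(I−A) = [[0.55, 0.35], [0.20, 0.90]]
(I − A)⁻¹ = adj(I−A) / det(I−A) ≈
  [   1.2941     0.8235]
  [   0.4706     2.1176]
The output multiplier for sector j is the column-j sum of the Leontief inverse (I − A)⁻¹ = adj(I−A) / det(I−A).
Column R of adj(I−A): (0.35, 0.90); det(I−A) = 0.4250.
m_R = (0.35 + 0.90) / 0.4250 = 1.25 / 0.4250 ≈ 2.941.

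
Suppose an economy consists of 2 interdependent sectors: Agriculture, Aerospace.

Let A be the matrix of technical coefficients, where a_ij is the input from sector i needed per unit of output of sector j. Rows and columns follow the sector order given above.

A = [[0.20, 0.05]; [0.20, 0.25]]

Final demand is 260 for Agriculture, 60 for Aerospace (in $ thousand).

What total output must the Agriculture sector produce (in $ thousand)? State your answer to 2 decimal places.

x_1 = 335.59

I − A =
  [   0.80    -0.05]
  [  -0.20     0.75]
det(I−A) = (0.80)(0.75) − (-0.05)(-0.20) = 0.5900
adj(I−A) = [[0.75, 0.05], [0.20, 0.80]]
(I − A)⁻¹ = adj(I−A) / det(I−A) ≈
  [   1.2712     0.0847]
  [   0.3390     1.3559]
x = (I − A)⁻¹ d = adj(I−A)·d / det(I−A), with det(I−A) = 0.5900:
  x_1 = (0.75·260 + 0.05·60) / 0.5900 = 198.00 / 0.5900 ≈ 335.59
  x_2 = (0.20·260 + 0.80·60) / 0.5900 = 100.00 / 0.5900 ≈ 169.49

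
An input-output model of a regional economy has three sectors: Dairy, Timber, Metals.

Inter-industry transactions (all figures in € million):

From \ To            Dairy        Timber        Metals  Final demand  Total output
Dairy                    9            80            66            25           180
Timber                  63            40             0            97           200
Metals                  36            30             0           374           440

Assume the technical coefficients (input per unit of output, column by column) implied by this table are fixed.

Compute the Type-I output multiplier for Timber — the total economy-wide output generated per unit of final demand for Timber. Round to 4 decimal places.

m_T = 2.6610

Technical coefficients a_ij = z_ij / X_j:
  a_DD = 9/180 = 0.05, a_TD = 63/180 = 0.35, a_MD = 36/180 = 0.20
  a_DT = 80/200 = 0.40, a_TT = 40/200 = 0.20, a_MT = 30/200 = 0.15
  a_DM = 66/440 = 0.15, a_TM = 0/440 = 0.00, a_MM = 0/440 = 0.00
I − A =
  [   0.95    -0.40    -0.15]
  [  -0.35     0.80     0.00]
  [  -0.20    -0.15     1.00]
Cofactors of I−A, C_ij = (−1)^(i+j)·(minor ij) (rows/columns in the sector order above):
  C_11 = (0.80)(1.00) − (0.00)(-0.15) = 0.8000
  C_12 = −[(-0.35)(1.00) − (0.00)(-0.20)] = 0.3500
  C_13 = (-0.35)(-0.15) − (0.80)(-0.20) = 0.2125
  C_21 = −[(-0.40)(1.00) − (-0.15)(-0.15)] = 0.4225
  C_22 = (0.95)(1.00) − (-0.15)(-0.20) = 0.9200
  C_23 = −[(0.95)(-0.15) − (-0.40)(-0.20)] = 0.2225
  C_31 = (-0.40)(0.00) − (-0.15)(0.80) = 0.1200
  C_32 = −[(0.95)(0.00) − (-0.15)(-0.35)] = 0.0525
  C_33 = (0.95)(0.80) − (-0.40)(-0.35) = 0.6200
det(I−A) = Σ_j (I−A)_1j·C_1j = (0.95)(0.8000) + (-0.40)(0.3500) + (-0.15)(0.2125) = 0.588125
adj(I−A) = Cᵀ =
  [ 0.8000   0.4225   0.1200]
  [ 0.3500   0.9200   0.0525]
  [ 0.2125   0.2225   0.6200]
(I − A)⁻¹ = adj(I−A) / det(I−A) ≈
  [   1.36026     0.71838     0.20404]
  [   0.59511     1.56429     0.08927]
  [   0.36132     0.37832     1.05420]
The output multiplier for sector j is the column-j sum of the Leontief inverse (I − A)⁻¹ = adj(I−A) / det(I−A).
Column T of adj(I−A): (0.4225, 0.9200, 0.2225); det(I−A) = 0.588125.
m_T = (0.4225 + 0.9200 + 0.2225) / 0.588125 = 1.565 / 0.588125 ≈ 2.6610.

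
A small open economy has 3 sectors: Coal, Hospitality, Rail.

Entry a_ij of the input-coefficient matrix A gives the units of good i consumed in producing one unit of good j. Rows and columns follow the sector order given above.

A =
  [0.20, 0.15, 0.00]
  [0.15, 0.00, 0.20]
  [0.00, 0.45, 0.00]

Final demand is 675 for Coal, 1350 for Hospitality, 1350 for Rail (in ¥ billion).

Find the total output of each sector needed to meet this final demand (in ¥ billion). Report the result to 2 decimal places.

I − A =
  [   0.80    -0.15     0.00]
  [  -0.15     1.00    -0.20]
  [   0.00    -0.45     1.00]
Cofactors of I−A, C_ij = (−1)^(i+j)·(minor ij) (rows/columns in the sector order above):
  C_11 = (1.00)(1.00) − (-0.20)(-0.45) = 0.9100
  C_12 = −[(-0.15)(1.00) − (-0.20)(0.00)] = 0.1500
  C_13 = (-0.15)(-0.45) − (1.00)(0.00) = 0.0675
  C_21 = −[(-0.15)(1.00) − (0.00)(-0.45)] = 0.1500
  C_22 = (0.80)(1.00) − (0.00)(0.00) = 0.8000
  C_23 = −[(0.80)(-0.45) − (-0.15)(0.00)] = 0.3600
  C_31 = (-0.15)(-0.20) − (0.00)(1.00) = 0.0300
  C_32 = −[(0.80)(-0.20) − (0.00)(-0.15)] = 0.1600
  C_33 = (0.80)(1.00) − (-0.15)(-0.15) = 0.7775
det(I−A) = Σ_j (I−A)_1j·C_1j = (0.80)(0.9100) + (-0.15)(0.1500) + (0.00)(0.0675) = 0.7055
adj(I−A) = Cᵀ =
  [ 0.9100   0.1500   0.0300]
  [ 0.1500   0.8000   0.1600]
  [ 0.0675   0.3600   0.7775]
(I − A)⁻¹ = adj(I−A) / det(I−A) ≈
  [   1.2899     0.2126     0.0425]
  [   0.2126     1.1339     0.2268]
  [   0.0957     0.5103     1.1021]
x = (I − A)⁻¹ d = adj(I−A)·d / det(I−A), with det(I−A) = 0.7055:
  x_C = (0.9100·675 + 0.1500·1350 + 0.0300·1350) / 0.7055 = 857.25 / 0.7055 ≈ 1215.10
  x_H = (0.1500·675 + 0.8000·1350 + 0.1600·1350) / 0.7055 = 1397.25 / 0.7055 ≈ 1980.51
  x_R = (0.0675·675 + 0.3600·1350 + 0.7775·1350) / 0.7055 = 1581.1875 / 0.7055 ≈ 2241.23

x_C = 1215.10, x_H = 1980.51, x_R = 2241.23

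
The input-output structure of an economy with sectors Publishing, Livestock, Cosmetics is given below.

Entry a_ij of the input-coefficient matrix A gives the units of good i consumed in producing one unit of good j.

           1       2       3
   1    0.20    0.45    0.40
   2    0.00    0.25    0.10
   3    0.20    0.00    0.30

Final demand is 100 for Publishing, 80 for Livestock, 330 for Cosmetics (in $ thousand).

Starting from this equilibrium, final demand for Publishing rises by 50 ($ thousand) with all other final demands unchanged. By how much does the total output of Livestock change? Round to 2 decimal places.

I − A =
  [   0.80    -0.45    -0.40]
  [   0.00     0.75    -0.10]
  [  -0.20     0.00     0.70]
Cofactors of I−A, C_ij = (−1)^(i+j)·(minor ij) (rows/columns in the sector order above):
  C_11 = (0.75)(0.70) − (-0.10)(0.00) = 0.5250
  C_12 = −[(0.00)(0.70) − (-0.10)(-0.20)] = 0.0200
  C_13 = (0.00)(0.00) − (0.75)(-0.20) = 0.1500
  C_21 = −[(-0.45)(0.70) − (-0.40)(0.00)] = 0.3150
  C_22 = (0.80)(0.70) − (-0.40)(-0.20) = 0.4800
  C_23 = −[(0.80)(0.00) − (-0.45)(-0.20)] = 0.0900
  C_31 = (-0.45)(-0.10) − (-0.40)(0.75) = 0.3450
  C_32 = −[(0.80)(-0.10) − (-0.40)(0.00)] = 0.0800
  C_33 = (0.80)(0.75) − (-0.45)(0.00) = 0.6000
det(I−A) = Σ_j (I−A)_1j·C_1j = (0.80)(0.5250) + (-0.45)(0.0200) + (-0.40)(0.1500) = 0.3510
adj(I−A) = Cᵀ =
  [ 0.5250   0.3150   0.3450]
  [ 0.0200   0.4800   0.0800]
  [ 0.1500   0.0900   0.6000]
(I − A)⁻¹ = adj(I−A) / det(I−A) ≈
  [   1.4957     0.8974     0.9829]
  [   0.0570     1.3675     0.2279]
  [   0.4274     0.2564     1.7094]
Δx = (I − A)⁻¹ Δd with Δd having +50 in the Publishing component and 0 elsewhere.
So Δx_2 = L_21 · (+50), where L_21 = adj(I−A)_21 / det(I−A) = 0.0200 / 0.3510.
Δx_2 = 0.0200 × (+50) / 0.3510 = 1.00 / 0.3510 ≈ 2.85.

Δx_2 = 2.85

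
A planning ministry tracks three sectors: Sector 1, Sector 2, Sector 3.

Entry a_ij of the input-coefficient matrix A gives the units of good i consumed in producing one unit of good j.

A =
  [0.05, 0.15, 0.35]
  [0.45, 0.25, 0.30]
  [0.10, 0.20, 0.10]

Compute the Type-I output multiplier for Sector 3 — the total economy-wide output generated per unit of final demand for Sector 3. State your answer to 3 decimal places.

m_3 = 3.024

I − A =
  [   0.95    -0.15    -0.35]
  [  -0.45     0.75    -0.30]
  [  -0.10    -0.20     0.90]
Cofactors of I−A, C_ij = (−1)^(i+j)·(minor ij) (rows/columns in the sector order above):
  C_11 = (0.75)(0.90) − (-0.30)(-0.20) = 0.6150
  C_12 = −[(-0.45)(0.90) − (-0.30)(-0.10)] = 0.4350
  C_13 = (-0.45)(-0.20) − (0.75)(-0.10) = 0.1650
  C_21 = −[(-0.15)(0.90) − (-0.35)(-0.20)] = 0.2050
  C_22 = (0.95)(0.90) − (-0.35)(-0.10) = 0.8200
  C_23 = −[(0.95)(-0.20) − (-0.15)(-0.10)] = 0.2050
  C_31 = (-0.15)(-0.30) − (-0.35)(0.75) = 0.3075
  C_32 = −[(0.95)(-0.30) − (-0.35)(-0.45)] = 0.4425
  C_33 = (0.95)(0.75) − (-0.15)(-0.45) = 0.6450
det(I−A) = Σ_j (I−A)_1j·C_1j = (0.95)(0.6150) + (-0.15)(0.4350) + (-0.35)(0.1650) = 0.46125
adj(I−A) = Cᵀ =
  [ 0.6150   0.2050   0.3075]
  [ 0.4350   0.8200   0.4425]
  [ 0.1650   0.2050   0.6450]
(I − A)⁻¹ = adj(I−A) / det(I−A) ≈
  [   1.3333     0.4444     0.6667]
  [   0.9431     1.7778     0.9593]
  [   0.3577     0.4444     1.3984]
The output multiplier for sector j is the column-j sum of the Leontief inverse (I − A)⁻¹ = adj(I−A) / det(I−A).
Column 3 of adj(I−A): (0.3075, 0.4425, 0.6450); det(I−A) = 0.46125.
m_3 = (0.3075 + 0.4425 + 0.6450) / 0.46125 = 1.395 / 0.46125 ≈ 3.024.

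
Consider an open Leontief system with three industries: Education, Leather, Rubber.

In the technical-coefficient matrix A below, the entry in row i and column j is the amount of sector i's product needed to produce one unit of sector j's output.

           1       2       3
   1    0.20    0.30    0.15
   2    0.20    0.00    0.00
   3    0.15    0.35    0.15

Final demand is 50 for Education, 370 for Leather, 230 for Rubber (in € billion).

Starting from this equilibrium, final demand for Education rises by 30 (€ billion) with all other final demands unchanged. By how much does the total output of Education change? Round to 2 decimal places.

Δx_1 = 42.79

I − A =
  [   0.80    -0.30    -0.15]
  [  -0.20     1.00     0.00]
  [  -0.15    -0.35     0.85]
Cofactors of I−A, C_ij = (−1)^(i+j)·(minor ij) (rows/columns in the sector order above):
  C_11 = (1.00)(0.85) − (0.00)(-0.35) = 0.8500
  C_12 = −[(-0.20)(0.85) − (0.00)(-0.15)] = 0.1700
  C_13 = (-0.20)(-0.35) − (1.00)(-0.15) = 0.2200
  C_21 = −[(-0.30)(0.85) − (-0.15)(-0.35)] = 0.3075
  C_22 = (0.80)(0.85) − (-0.15)(-0.15) = 0.6575
  C_23 = −[(0.80)(-0.35) − (-0.30)(-0.15)] = 0.3250
  C_31 = (-0.30)(0.00) − (-0.15)(1.00) = 0.1500
  C_32 = −[(0.80)(0.00) − (-0.15)(-0.20)] = 0.0300
  C_33 = (0.80)(1.00) − (-0.30)(-0.20) = 0.7400
det(I−A) = Σ_j (I−A)_1j·C_1j = (0.80)(0.8500) + (-0.30)(0.1700) + (-0.15)(0.2200) = 0.5960
adj(I−A) = Cᵀ =
  [ 0.8500   0.3075   0.1500]
  [ 0.1700   0.6575   0.0300]
  [ 0.2200   0.3250   0.7400]
(I − A)⁻¹ = adj(I−A) / det(I−A) ≈
  [   1.4262     0.5159     0.2517]
  [   0.2852     1.1032     0.0503]
  [   0.3691     0.5453     1.2416]
Δx = (I − A)⁻¹ Δd with Δd having +30 in the Education component and 0 elsewhere.
So Δx_1 = L_11 · (+30), where L_11 = adj(I−A)_11 / det(I−A) = 0.8500 / 0.5960.
Δx_1 = 0.8500 × (+30) / 0.5960 = 25.50 / 0.5960 ≈ 42.79.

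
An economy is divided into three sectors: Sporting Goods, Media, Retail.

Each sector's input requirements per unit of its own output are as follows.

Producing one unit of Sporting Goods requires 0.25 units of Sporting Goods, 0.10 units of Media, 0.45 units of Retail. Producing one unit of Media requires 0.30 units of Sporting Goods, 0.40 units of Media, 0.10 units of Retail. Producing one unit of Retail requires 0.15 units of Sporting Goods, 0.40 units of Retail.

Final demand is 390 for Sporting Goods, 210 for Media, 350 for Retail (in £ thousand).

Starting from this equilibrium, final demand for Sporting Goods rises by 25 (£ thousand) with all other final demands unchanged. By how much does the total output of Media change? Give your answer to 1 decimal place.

I − A =
  [   0.75    -0.30    -0.15]
  [  -0.10     0.60     0.00]
  [  -0.45    -0.10     0.60]
Cofactors of I−A, C_ij = (−1)^(i+j)·(minor ij) (rows/columns in the sector order above):
  C_11 = (0.60)(0.60) − (0.00)(-0.10) = 0.3600
  C_12 = −[(-0.10)(0.60) − (0.00)(-0.45)] = 0.0600
  C_13 = (-0.10)(-0.10) − (0.60)(-0.45) = 0.2800
  C_21 = −[(-0.30)(0.60) − (-0.15)(-0.10)] = 0.1950
  C_22 = (0.75)(0.60) − (-0.15)(-0.45) = 0.3825
  C_23 = −[(0.75)(-0.10) − (-0.30)(-0.45)] = 0.2100
  C_31 = (-0.30)(0.00) − (-0.15)(0.60) = 0.0900
  C_32 = −[(0.75)(0.00) − (-0.15)(-0.10)] = 0.0150
  C_33 = (0.75)(0.60) − (-0.30)(-0.10) = 0.4200
det(I−A) = Σ_j (I−A)_1j·C_1j = (0.75)(0.3600) + (-0.30)(0.0600) + (-0.15)(0.2800) = 0.2100
adj(I−A) = Cᵀ =
  [ 0.3600   0.1950   0.0900]
  [ 0.0600   0.3825   0.0150]
  [ 0.2800   0.2100   0.4200]
(I − A)⁻¹ = adj(I−A) / det(I−A) ≈
  [   1.7143     0.9286     0.4286]
  [   0.2857     1.8214     0.0714]
  [   1.3333     1.0000     2.0000]
Δx = (I − A)⁻¹ Δd with Δd having +25 in the Sporting Goods component and 0 elsewhere.
So Δx_2 = L_21 · (+25), where L_21 = adj(I−A)_21 / det(I−A) = 0.0600 / 0.2100.
Δx_2 = 0.0600 × (+25) / 0.2100 = 1.50 / 0.2100 ≈ 7.1.

Δx_2 = 7.1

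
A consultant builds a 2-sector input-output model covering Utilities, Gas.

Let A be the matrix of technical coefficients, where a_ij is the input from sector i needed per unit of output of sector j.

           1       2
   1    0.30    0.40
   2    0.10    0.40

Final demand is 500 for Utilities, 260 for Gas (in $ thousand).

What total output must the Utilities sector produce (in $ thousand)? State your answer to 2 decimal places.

x_1 = 1063.16

I − A =
  [   0.70    -0.40]
  [  -0.10     0.60]
det(I−A) = (0.70)(0.60) − (-0.40)(-0.10) = 0.3800
adj(I−A) = [[0.60, 0.40], [0.10, 0.70]]
(I − A)⁻¹ = adj(I−A) / det(I−A) ≈
  [   1.5789     1.0526]
  [   0.2632     1.8421]
x = (I − A)⁻¹ d = adj(I−A)·d / det(I−A), with det(I−A) = 0.3800:
  x_1 = (0.60·500 + 0.40·260) / 0.3800 = 404.00 / 0.3800 ≈ 1063.16
  x_2 = (0.10·500 + 0.70·260) / 0.3800 = 232.00 / 0.3800 ≈ 610.53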